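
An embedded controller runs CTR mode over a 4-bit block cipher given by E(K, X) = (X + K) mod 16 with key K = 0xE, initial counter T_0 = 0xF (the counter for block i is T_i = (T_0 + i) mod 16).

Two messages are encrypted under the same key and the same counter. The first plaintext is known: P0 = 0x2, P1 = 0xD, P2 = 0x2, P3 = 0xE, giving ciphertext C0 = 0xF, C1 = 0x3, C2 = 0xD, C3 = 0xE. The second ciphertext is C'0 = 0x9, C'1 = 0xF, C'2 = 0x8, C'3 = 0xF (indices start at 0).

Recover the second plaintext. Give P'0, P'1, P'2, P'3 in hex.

P'0 = 0x4, P'1 = 0x1, P'2 = 0x7, P'3 = 0xF

In CTR with a reused counter, both messages share the same keystream S_i, so C_i ⊕ C'_i = P_i ⊕ P'_i and thus P'_i = P_i ⊕ C_i ⊕ C'_i.
P'0: 0x2 ⊕ 0xF ⊕ 0x9 = 0x4.
P'1: 0xD ⊕ 0x3 ⊕ 0xF = 0x1.
P'2: 0x2 ⊕ 0xD ⊕ 0x8 = 0x7.
P'3: 0xE ⊕ 0xE ⊕ 0xF = 0xF.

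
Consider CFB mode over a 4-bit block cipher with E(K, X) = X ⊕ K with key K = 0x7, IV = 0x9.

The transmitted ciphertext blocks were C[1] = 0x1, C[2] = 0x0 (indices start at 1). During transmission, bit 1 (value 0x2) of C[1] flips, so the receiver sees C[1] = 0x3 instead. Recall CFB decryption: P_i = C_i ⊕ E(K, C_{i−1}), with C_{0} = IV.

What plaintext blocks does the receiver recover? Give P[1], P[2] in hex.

P[1] = 0xD, P[2] = 0x4

Only C[1] changed, to 0x3. In CFB, a change in C_i flips the same bit in P_i and garbles P_{i+1}. Decrypting the received ciphertext:
P[1]: E(K, 0x9) = 0xE; 0x3 ⊕ 0xE = 0xD.
P[2]: E(K, 0x3) = 0x4; 0x0 ⊕ 0x4 = 0x4.
Blocks that differ from the original plaintext: P[1], P[2].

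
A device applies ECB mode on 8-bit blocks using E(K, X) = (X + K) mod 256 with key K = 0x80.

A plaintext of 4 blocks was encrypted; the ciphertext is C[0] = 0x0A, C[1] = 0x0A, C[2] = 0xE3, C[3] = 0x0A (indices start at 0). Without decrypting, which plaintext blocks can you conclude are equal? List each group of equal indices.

ECB encrypts each block independently with the same key, so equal ciphertext blocks imply equal plaintext blocks.
C[0] = C[1] = C[3] = 0x0A, so P[0] = P[1] = P[3].

P[0] = P[1] = P[3]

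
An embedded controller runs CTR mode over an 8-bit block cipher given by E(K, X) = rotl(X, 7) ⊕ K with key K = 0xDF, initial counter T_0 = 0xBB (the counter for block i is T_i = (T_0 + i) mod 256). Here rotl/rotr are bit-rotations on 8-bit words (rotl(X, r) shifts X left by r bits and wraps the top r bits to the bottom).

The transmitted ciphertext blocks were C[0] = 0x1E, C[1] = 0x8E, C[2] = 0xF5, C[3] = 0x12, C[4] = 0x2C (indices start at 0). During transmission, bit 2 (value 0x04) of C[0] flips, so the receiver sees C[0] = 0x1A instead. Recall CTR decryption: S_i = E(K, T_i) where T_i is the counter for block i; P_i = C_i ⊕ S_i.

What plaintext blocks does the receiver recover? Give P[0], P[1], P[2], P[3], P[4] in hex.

Only C[0] changed, to 0x1A. In CTR, a change in C_i flips the same bit in P_i only; the keystream is unaffected. Decrypting the received ciphertext:
P[0]: T = 0xBB, S = E(K, T) = 0x02; 0x1A ⊕ 0x02 = 0x18.
P[1]: T = 0xBC, S = E(K, T) = 0x81; 0x8E ⊕ 0x81 = 0x0F.
P[2]: T = 0xBD, S = E(K, T) = 0x01; 0xF5 ⊕ 0x01 = 0xF4.
P[3]: T = 0xBE, S = E(K, T) = 0x80; 0x12 ⊕ 0x80 = 0x92.
P[4]: T = 0xBF, S = E(K, T) = 0x00; 0x2C ⊕ 0x00 = 0x2C.
Blocks that differ from the original plaintext: P[0].

P[0] = 0x18, P[1] = 0x0F, P[2] = 0xF4, P[3] = 0x92, P[4] = 0x2C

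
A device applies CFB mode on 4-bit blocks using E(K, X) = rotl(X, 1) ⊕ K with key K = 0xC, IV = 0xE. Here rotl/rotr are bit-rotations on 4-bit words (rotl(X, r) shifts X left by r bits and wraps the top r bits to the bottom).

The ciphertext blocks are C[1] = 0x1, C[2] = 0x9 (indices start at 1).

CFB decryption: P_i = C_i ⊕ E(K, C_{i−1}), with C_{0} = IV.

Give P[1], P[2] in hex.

P[1] = 0x0, P[2] = 0x7

P[1]: E(K, 0xE) = 0x1; 0x1 ⊕ 0x1 = 0x0.
P[2]: E(K, 0x1) = 0xE; 0x9 ⊕ 0xE = 0x7.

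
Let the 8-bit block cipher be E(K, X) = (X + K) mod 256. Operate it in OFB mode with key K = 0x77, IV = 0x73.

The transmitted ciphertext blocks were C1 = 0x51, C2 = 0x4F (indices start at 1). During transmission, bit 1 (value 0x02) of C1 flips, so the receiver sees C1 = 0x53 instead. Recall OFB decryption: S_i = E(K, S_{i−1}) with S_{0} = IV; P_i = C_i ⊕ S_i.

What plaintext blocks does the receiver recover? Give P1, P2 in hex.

Only C1 changed, to 0x53. In OFB, a change in C_i flips the same bit in P_i only; the keystream is unaffected. Decrypting the received ciphertext:
P1: S = E(K, 0x73) = 0xEA; 0x53 ⊕ 0xEA = 0xB9.
P2: S = E(K, 0xEA) = 0x61; 0x4F ⊕ 0x61 = 0x2E.
Blocks that differ from the original plaintext: P1.

P1 = 0xB9, P2 = 0x2E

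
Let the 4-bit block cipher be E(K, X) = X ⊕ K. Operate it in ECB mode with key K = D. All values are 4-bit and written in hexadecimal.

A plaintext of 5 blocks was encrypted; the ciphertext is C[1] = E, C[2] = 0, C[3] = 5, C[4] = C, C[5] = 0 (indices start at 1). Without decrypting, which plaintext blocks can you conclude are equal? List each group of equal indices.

P[2] = P[5]

ECB encrypts each block independently with the same key, so equal ciphertext blocks imply equal plaintext blocks.
C[2] = C[5] = 0, so P[2] = P[5].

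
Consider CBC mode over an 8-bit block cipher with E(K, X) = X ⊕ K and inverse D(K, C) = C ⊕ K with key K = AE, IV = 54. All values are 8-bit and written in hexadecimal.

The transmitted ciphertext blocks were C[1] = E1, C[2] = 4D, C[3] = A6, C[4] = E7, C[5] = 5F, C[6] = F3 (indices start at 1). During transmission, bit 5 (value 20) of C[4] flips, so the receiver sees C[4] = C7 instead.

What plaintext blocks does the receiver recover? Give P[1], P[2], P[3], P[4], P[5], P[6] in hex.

CBC decryption: P_i = D(K, C_i) ⊕ C_{i−1}, with C_{0} = IV.
Only C[4] changed, to C7. In CBC, a change in C_i garbles P_i and flips the same bit in P_{i+1}. Decrypting the received ciphertext:
P[1]: D(K, E1) = 4F; 4F ⊕ 54 = 1B.
P[2]: D(K, 4D) = E3; E3 ⊕ E1 = 02.
P[3]: D(K, A6) = 08; 08 ⊕ 4D = 45.
P[4]: D(K, C7) = 69; 69 ⊕ A6 = CF.
P[5]: D(K, 5F) = F1; F1 ⊕ C7 = 36.
P[6]: D(K, F3) = 5D; 5D ⊕ 5F = 02.
Blocks that differ from the original plaintext: P[4], P[5].

P[1] = 1B, P[2] = 02, P[3] = 45, P[4] = CF, P[5] = 36, P[6] = 02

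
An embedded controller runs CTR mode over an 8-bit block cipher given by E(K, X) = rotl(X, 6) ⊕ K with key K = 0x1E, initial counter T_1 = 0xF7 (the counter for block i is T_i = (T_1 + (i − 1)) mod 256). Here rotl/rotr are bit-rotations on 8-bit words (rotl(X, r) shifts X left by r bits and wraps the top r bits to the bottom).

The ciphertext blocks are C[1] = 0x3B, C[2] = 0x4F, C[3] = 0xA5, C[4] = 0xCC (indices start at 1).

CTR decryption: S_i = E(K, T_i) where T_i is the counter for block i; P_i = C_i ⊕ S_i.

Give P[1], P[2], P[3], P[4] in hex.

P[1] = 0xD8, P[2] = 0x6F, P[3] = 0xC5, P[4] = 0x6C

P[1]: T = 0xF7, S = E(K, T) = 0xE3; 0x3B ⊕ 0xE3 = 0xD8.
P[2]: T = 0xF8, S = E(K, T) = 0x20; 0x4F ⊕ 0x20 = 0x6F.
P[3]: T = 0xF9, S = E(K, T) = 0x60; 0xA5 ⊕ 0x60 = 0xC5.
P[4]: T = 0xFA, S = E(K, T) = 0xA0; 0xCC ⊕ 0xA0 = 0x6C.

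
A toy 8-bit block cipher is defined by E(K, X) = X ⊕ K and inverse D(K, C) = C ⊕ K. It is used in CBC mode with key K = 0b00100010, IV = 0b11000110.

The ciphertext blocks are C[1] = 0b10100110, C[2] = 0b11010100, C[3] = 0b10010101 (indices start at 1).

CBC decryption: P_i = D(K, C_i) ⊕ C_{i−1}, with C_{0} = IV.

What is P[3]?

P[3]: D(K, 0b10010101) = 0b10110111; 0b10110111 ⊕ 0b11010100 = 0b01100011.

P[3] = 0b01100011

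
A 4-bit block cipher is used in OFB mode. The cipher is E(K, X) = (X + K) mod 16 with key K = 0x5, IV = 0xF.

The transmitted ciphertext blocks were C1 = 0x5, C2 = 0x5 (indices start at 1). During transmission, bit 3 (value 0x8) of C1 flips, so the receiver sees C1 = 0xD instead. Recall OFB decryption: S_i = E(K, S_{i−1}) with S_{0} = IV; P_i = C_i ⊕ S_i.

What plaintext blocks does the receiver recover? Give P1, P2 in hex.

Only C1 changed, to 0xD. In OFB, a change in C_i flips the same bit in P_i only; the keystream is unaffected. Decrypting the received ciphertext:
P1: S = E(K, 0xF) = 0x4; 0xD ⊕ 0x4 = 0x9.
P2: S = E(K, 0x4) = 0x9; 0x5 ⊕ 0x9 = 0xC.
Blocks that differ from the original plaintext: P1.

P1 = 0x9, P2 = 0xC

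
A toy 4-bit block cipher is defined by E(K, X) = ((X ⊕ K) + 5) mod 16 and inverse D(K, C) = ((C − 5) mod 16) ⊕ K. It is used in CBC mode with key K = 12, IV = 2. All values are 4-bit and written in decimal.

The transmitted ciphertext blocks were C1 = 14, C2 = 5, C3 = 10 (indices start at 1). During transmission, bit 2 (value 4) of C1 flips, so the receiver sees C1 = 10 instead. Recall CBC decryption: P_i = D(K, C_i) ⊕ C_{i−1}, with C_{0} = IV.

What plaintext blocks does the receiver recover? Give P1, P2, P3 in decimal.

P1 = 11, P2 = 6, P3 = 12

Only C1 changed, to 10. In CBC, a change in C_i garbles P_i and flips the same bit in P_{i+1}. Decrypting the received ciphertext:
P1: D(K, 10) = 9; 9 ⊕ 2 = 11.
P2: D(K, 5) = 12; 12 ⊕ 10 = 6.
P3: D(K, 10) = 9; 9 ⊕ 5 = 12.
Blocks that differ from the original plaintext: P1, P2.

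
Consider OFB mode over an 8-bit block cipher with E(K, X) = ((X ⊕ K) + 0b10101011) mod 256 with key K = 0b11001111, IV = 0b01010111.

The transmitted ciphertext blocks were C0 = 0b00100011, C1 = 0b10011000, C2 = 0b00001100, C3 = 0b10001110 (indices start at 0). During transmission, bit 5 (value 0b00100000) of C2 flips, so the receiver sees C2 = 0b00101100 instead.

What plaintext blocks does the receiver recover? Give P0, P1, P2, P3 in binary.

P0 = 0b01100000, P1 = 0b10101111, P2 = 0b10001111, P3 = 0b10011001

OFB decryption: S_i = E(K, S_{i−1}) with S_{−1} = IV; P_i = C_i ⊕ S_i.
Only C2 changed, to 0b00101100. In OFB, a change in C_i flips the same bit in P_i only; the keystream is unaffected. Decrypting the received ciphertext:
P0: S = E(K, 0b01010111) = 0b01000011; 0b00100011 ⊕ 0b01000011 = 0b01100000.
P1: S = E(K, 0b01000011) = 0b00110111; 0b10011000 ⊕ 0b00110111 = 0b10101111.
P2: S = E(K, 0b00110111) = 0b10100011; 0b00101100 ⊕ 0b10100011 = 0b10001111.
P3: S = E(K, 0b10100011) = 0b00010111; 0b10001110 ⊕ 0b00010111 = 0b10011001.
Blocks that differ from the original plaintext: P2.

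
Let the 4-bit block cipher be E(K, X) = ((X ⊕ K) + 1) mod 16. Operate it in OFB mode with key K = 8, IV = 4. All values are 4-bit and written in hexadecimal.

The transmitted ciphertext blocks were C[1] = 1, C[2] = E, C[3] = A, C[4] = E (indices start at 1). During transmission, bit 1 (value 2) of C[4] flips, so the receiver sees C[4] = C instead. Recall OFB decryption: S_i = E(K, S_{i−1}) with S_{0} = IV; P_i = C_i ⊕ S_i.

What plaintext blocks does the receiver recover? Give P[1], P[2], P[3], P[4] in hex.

Only C[4] changed, to C. In OFB, a change in C_i flips the same bit in P_i only; the keystream is unaffected. Decrypting the received ciphertext:
P[1]: S = E(K, 4) = D; 1 ⊕ D = C.
P[2]: S = E(K, D) = 6; E ⊕ 6 = 8.
P[3]: S = E(K, 6) = F; A ⊕ F = 5.
P[4]: S = E(K, F) = 8; C ⊕ 8 = 4.
Blocks that differ from the original plaintext: P[4].

P[1] = C, P[2] = 8, P[3] = 5, P[4] = 4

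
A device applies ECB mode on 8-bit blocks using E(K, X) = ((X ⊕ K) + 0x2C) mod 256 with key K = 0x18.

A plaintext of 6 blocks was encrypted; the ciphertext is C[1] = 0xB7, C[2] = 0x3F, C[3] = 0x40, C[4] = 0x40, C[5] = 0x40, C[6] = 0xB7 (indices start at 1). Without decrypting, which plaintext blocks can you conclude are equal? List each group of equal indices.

P[1] = P[6]; P[3] = P[4] = P[5]

ECB encrypts each block independently with the same key, so equal ciphertext blocks imply equal plaintext blocks.
C[1] = C[6] = 0xB7, so P[1] = P[6].
C[3] = C[4] = C[5] = 0x40, so P[3] = P[4] = P[5].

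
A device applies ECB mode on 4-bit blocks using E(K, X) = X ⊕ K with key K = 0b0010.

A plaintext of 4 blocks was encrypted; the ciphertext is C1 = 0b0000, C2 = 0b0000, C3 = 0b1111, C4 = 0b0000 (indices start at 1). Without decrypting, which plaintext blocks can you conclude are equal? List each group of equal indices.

ECB encrypts each block independently with the same key, so equal ciphertext blocks imply equal plaintext blocks.
C1 = C2 = C4 = 0b0000, so P1 = P2 = P4.

P1 = P2 = P4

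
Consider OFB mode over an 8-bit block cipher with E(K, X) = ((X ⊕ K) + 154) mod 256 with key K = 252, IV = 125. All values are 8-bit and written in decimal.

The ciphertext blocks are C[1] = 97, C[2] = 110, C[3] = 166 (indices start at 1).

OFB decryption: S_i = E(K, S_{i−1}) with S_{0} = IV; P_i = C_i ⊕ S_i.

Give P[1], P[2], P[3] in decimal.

P[1]: S = E(K, 125) = 27; 97 ⊕ 27 = 122.
P[2]: S = E(K, 27) = 129; 110 ⊕ 129 = 239.
P[3]: S = E(K, 129) = 23; 166 ⊕ 23 = 177.

P[1] = 122, P[2] = 239, P[3] = 177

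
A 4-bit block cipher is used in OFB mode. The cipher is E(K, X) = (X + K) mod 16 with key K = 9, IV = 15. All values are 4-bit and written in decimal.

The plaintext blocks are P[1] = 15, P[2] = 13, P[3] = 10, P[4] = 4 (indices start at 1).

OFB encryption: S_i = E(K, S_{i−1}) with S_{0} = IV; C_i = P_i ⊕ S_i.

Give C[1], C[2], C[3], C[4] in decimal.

C[1]: S = E(K, 15) = 8; 15 ⊕ 8 = 7.
C[2]: S = E(K, 8) = 1; 13 ⊕ 1 = 12.
C[3]: S = E(K, 1) = 10; 10 ⊕ 10 = 0.
C[4]: S = E(K, 10) = 3; 4 ⊕ 3 = 7.

C[1] = 7, C[2] = 12, C[3] = 0, C[4] = 7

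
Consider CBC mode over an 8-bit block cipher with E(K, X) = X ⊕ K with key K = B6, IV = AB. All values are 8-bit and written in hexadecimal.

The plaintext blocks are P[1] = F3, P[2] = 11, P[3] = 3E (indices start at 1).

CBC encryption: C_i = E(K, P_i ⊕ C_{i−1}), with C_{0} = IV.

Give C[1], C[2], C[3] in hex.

C[1]: P[1] ⊕ AB = 58; E(K, 58) = EE.
C[2]: P[2] ⊕ EE = FF; E(K, FF) = 49.
C[3]: P[3] ⊕ 49 = 77; E(K, 77) = C1.

C[1] = EE, C[2] = 49, C[3] = C1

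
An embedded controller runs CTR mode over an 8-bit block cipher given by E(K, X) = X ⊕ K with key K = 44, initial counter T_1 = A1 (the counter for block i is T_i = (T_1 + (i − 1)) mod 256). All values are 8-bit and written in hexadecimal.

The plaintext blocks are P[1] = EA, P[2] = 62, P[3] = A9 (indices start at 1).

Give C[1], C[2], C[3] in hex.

CTR encryption: S_i = E(K, T_i) where T_i is the counter for block i; C_i = P_i ⊕ S_i.
C[1]: T = A1, S = E(K, T) = E5; EA ⊕ E5 = 0F.
C[2]: T = A2, S = E(K, T) = E6; 62 ⊕ E6 = 84.
C[3]: T = A3, S = E(K, T) = E7; A9 ⊕ E7 = 4E.

C[1] = 0F, C[2] = 84, C[3] = 4E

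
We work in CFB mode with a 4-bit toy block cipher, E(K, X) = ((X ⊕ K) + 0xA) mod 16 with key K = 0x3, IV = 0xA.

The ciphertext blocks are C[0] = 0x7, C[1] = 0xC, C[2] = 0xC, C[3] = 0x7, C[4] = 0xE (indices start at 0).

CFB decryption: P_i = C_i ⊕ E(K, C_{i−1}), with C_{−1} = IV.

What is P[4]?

P[4]: E(K, 0x7) = 0xE; 0xE ⊕ 0xE = 0x0.

P[4] = 0x0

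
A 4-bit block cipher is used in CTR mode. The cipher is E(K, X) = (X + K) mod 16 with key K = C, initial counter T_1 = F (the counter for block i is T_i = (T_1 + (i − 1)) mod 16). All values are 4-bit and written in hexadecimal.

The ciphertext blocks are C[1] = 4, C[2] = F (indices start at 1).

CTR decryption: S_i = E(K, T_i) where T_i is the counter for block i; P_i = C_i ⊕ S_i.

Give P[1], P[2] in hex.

P[1] = F, P[2] = 3

P[1]: T = F, S = E(K, T) = B; 4 ⊕ B = F.
P[2]: T = 0, S = E(K, T) = C; F ⊕ C = 3.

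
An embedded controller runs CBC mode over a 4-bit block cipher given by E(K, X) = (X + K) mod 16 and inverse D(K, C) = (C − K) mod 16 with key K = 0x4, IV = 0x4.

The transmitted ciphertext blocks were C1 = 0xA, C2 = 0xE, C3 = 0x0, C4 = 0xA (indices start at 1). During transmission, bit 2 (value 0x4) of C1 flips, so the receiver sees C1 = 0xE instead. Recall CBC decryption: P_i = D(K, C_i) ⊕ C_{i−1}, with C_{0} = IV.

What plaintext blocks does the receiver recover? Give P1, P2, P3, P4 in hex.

Only C1 changed, to 0xE. In CBC, a change in C_i garbles P_i and flips the same bit in P_{i+1}. Decrypting the received ciphertext:
P1: D(K, 0xE) = 0xA; 0xA ⊕ 0x4 = 0xE.
P2: D(K, 0xE) = 0xA; 0xA ⊕ 0xE = 0x4.
P3: D(K, 0x0) = 0xC; 0xC ⊕ 0xE = 0x2.
P4: D(K, 0xA) = 0x6; 0x6 ⊕ 0x0 = 0x6.
Blocks that differ from the original plaintext: P1, P2.

P1 = 0xE, P2 = 0x4, P3 = 0x2, P4 = 0x6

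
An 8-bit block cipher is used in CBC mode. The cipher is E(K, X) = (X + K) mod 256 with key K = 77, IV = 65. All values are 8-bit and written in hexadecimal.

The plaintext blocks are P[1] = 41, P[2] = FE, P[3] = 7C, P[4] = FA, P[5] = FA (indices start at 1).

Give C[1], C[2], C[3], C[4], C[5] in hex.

C[1] = 9B, C[2] = DC, C[3] = 17, C[4] = 64, C[5] = 15

CBC encryption: C_i = E(K, P_i ⊕ C_{i−1}), with C_{0} = IV.
C[1]: P[1] ⊕ 65 = 24; E(K, 24) = 9B.
C[2]: P[2] ⊕ 9B = 65; E(K, 65) = DC.
C[3]: P[3] ⊕ DC = A0; E(K, A0) = 17.
C[4]: P[4] ⊕ 17 = ED; E(K, ED) = 64.
C[5]: P[5] ⊕ 64 = 9E; E(K, 9E) = 15.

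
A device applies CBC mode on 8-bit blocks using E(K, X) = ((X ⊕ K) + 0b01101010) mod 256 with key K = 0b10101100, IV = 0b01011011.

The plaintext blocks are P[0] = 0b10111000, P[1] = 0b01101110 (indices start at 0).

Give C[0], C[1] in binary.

CBC encryption: C_i = E(K, P_i ⊕ C_{i−1}), with C_{−1} = IV.
C[0]: P[0] ⊕ 0b01011011 = 0b11100011; E(K, 0b11100011) = 0b10111001.
C[1]: P[1] ⊕ 0b10111001 = 0b11010111; E(K, 0b11010111) = 0b11100101.

C[0] = 0b10111001, C[1] = 0b11100101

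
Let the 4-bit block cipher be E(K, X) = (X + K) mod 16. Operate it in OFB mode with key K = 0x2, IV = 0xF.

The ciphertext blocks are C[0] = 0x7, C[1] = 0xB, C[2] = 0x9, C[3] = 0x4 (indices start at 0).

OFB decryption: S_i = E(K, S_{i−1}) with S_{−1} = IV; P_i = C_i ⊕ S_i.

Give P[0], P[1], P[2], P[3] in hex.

P[0] = 0x6, P[1] = 0x8, P[2] = 0xC, P[3] = 0x3

P[0]: S = E(K, 0xF) = 0x1; 0x7 ⊕ 0x1 = 0x6.
P[1]: S = E(K, 0x1) = 0x3; 0xB ⊕ 0x3 = 0x8.
P[2]: S = E(K, 0x3) = 0x5; 0x9 ⊕ 0x5 = 0xC.
P[3]: S = E(K, 0x5) = 0x7; 0x4 ⊕ 0x7 = 0x3.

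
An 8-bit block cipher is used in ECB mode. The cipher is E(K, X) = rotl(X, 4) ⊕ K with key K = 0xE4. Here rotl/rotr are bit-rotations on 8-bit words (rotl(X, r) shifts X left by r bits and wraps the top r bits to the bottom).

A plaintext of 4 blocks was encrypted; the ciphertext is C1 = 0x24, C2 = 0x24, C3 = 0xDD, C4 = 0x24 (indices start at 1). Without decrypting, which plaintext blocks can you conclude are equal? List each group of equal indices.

ECB encrypts each block independently with the same key, so equal ciphertext blocks imply equal plaintext blocks.
C1 = C2 = C4 = 0x24, so P1 = P2 = P4.

P1 = P2 = P4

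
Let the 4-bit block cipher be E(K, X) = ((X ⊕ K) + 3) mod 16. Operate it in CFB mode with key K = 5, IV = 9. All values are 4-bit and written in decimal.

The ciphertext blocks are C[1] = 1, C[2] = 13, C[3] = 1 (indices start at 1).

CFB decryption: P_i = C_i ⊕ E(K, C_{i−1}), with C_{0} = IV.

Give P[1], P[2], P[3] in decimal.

P[1] = 14, P[2] = 10, P[3] = 10

P[1]: E(K, 9) = 15; 1 ⊕ 15 = 14.
P[2]: E(K, 1) = 7; 13 ⊕ 7 = 10.
P[3]: E(K, 13) = 11; 1 ⊕ 11 = 10.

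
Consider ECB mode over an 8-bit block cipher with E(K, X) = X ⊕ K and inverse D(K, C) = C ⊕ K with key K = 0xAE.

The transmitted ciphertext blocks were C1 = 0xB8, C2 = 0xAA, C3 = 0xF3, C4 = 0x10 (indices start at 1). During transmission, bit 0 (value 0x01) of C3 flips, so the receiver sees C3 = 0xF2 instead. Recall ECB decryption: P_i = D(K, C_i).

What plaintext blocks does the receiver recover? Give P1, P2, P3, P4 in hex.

P1 = 0x16, P2 = 0x04, P3 = 0x5C, P4 = 0xBE

Only C3 changed, to 0xF2. In ECB, a change in C_i affects only P_i. Decrypting the received ciphertext:
P1: D(K, 0xB8) = 0x16.
P2: D(K, 0xAA) = 0x04.
P3: D(K, 0xF2) = 0x5C.
P4: D(K, 0x10) = 0xBE.
Blocks that differ from the original plaintext: P3.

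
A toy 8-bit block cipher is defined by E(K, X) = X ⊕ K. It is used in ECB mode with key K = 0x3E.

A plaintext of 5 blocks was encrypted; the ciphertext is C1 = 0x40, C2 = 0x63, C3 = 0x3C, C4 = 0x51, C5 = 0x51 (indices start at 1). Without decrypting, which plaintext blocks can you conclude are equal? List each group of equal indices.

ECB encrypts each block independently with the same key, so equal ciphertext blocks imply equal plaintext blocks.
C4 = C5 = 0x51, so P4 = P5.

P4 = P5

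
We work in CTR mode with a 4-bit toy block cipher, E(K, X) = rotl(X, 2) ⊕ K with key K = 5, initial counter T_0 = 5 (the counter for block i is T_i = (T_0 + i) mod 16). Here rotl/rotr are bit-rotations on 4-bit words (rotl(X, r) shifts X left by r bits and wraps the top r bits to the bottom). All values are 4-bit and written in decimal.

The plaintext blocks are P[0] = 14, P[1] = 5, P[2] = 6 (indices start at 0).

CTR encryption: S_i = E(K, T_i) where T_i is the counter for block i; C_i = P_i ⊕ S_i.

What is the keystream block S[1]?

C[0]: T = 5, S = E(K, T) = 0; 14 ⊕ 0 = 14.
C[1]: T = 6, S = E(K, T) = 12; 5 ⊕ 12 = 9.
So S[1] = 12.

12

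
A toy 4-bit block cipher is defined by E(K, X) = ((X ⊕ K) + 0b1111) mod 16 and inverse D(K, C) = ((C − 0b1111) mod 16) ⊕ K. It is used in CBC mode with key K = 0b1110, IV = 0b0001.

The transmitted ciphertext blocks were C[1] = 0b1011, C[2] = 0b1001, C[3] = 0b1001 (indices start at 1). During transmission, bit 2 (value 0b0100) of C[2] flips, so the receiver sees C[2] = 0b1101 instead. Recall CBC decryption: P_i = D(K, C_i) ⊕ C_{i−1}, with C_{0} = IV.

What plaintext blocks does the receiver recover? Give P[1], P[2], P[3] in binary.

Only C[2] changed, to 0b1101. In CBC, a change in C_i garbles P_i and flips the same bit in P_{i+1}. Decrypting the received ciphertext:
P[1]: D(K, 0b1011) = 0b0010; 0b0010 ⊕ 0b0001 = 0b0011.
P[2]: D(K, 0b1101) = 0b0000; 0b0000 ⊕ 0b1011 = 0b1011.
P[3]: D(K, 0b1001) = 0b0100; 0b0100 ⊕ 0b1101 = 0b1001.
Blocks that differ from the original plaintext: P[2], P[3].

P[1] = 0b0011, P[2] = 0b1011, P[3] = 0b1001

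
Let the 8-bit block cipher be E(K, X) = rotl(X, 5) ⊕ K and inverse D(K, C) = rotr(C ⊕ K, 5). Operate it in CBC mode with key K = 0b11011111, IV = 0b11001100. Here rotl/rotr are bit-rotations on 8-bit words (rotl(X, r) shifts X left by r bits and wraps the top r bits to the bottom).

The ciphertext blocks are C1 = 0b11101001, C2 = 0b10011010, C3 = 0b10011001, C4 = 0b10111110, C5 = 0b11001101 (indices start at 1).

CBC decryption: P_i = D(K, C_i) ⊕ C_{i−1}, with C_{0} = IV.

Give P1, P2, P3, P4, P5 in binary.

P1: D(K, 0b11101001) = 0b10110001; 0b10110001 ⊕ 0b11001100 = 0b01111101.
P2: D(K, 0b10011010) = 0b00101010; 0b00101010 ⊕ 0b11101001 = 0b11000011.
P3: D(K, 0b10011001) = 0b00110010; 0b00110010 ⊕ 0b10011010 = 0b10101000.
P4: D(K, 0b10111110) = 0b00001011; 0b00001011 ⊕ 0b10011001 = 0b10010010.
P5: D(K, 0b11001101) = 0b10010000; 0b10010000 ⊕ 0b10111110 = 0b00101110.

P1 = 0b01111101, P2 = 0b11000011, P3 = 0b10101000, P4 = 0b10010010, P5 = 0b00101110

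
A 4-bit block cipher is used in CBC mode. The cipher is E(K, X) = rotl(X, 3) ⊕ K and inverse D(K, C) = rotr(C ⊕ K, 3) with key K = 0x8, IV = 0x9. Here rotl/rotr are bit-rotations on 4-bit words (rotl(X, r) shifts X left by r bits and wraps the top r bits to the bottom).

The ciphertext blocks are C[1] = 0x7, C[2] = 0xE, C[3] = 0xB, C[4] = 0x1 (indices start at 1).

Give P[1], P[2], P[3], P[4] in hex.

P[1] = 0x6, P[2] = 0xB, P[3] = 0x8, P[4] = 0x8

CBC decryption: P_i = D(K, C_i) ⊕ C_{i−1}, with C_{0} = IV.
P[1]: D(K, 0x7) = 0xF; 0xF ⊕ 0x9 = 0x6.
P[2]: D(K, 0xE) = 0xC; 0xC ⊕ 0x7 = 0xB.
P[3]: D(K, 0xB) = 0x6; 0x6 ⊕ 0xE = 0x8.
P[4]: D(K, 0x1) = 0x3; 0x3 ⊕ 0xB = 0x8.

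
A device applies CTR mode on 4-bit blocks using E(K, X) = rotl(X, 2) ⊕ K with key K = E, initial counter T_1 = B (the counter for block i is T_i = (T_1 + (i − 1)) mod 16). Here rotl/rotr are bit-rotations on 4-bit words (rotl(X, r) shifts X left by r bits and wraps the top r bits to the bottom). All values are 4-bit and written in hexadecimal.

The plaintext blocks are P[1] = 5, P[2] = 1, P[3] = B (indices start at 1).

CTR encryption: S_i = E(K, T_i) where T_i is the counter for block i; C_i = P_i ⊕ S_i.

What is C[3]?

C[3] = 2

C[1]: T = B, S = E(K, T) = 0; 5 ⊕ 0 = 5.
C[2]: T = C, S = E(K, T) = D; 1 ⊕ D = C.
C[3]: T = D, S = E(K, T) = 9; B ⊕ 9 = 2.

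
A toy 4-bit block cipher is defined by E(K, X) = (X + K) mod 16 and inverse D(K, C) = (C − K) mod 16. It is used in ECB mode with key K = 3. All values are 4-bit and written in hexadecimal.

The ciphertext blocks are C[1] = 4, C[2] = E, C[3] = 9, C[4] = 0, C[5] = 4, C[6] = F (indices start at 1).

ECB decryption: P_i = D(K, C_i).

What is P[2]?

P[2] = B

P[2]: D(K, E) = B.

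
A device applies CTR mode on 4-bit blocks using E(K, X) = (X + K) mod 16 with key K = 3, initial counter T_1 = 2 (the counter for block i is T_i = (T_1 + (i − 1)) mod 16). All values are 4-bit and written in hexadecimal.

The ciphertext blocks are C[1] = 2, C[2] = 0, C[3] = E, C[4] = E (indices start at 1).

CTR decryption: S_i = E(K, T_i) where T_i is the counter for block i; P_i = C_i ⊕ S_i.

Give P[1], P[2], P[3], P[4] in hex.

P[1] = 7, P[2] = 6, P[3] = 9, P[4] = 6

P[1]: T = 2, S = E(K, T) = 5; 2 ⊕ 5 = 7.
P[2]: T = 3, S = E(K, T) = 6; 0 ⊕ 6 = 6.
P[3]: T = 4, S = E(K, T) = 7; E ⊕ 7 = 9.
P[4]: T = 5, S = E(K, T) = 8; E ⊕ 8 = 6.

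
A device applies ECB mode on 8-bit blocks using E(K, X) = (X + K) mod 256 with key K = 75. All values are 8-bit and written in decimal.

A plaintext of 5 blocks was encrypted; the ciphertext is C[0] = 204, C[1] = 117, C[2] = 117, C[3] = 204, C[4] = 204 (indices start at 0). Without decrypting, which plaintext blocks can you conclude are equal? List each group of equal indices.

ECB encrypts each block independently with the same key, so equal ciphertext blocks imply equal plaintext blocks.
C[0] = C[3] = C[4] = 204, so P[0] = P[3] = P[4].
C[1] = C[2] = 117, so P[1] = P[2].

P[0] = P[3] = P[4]; P[1] = P[2]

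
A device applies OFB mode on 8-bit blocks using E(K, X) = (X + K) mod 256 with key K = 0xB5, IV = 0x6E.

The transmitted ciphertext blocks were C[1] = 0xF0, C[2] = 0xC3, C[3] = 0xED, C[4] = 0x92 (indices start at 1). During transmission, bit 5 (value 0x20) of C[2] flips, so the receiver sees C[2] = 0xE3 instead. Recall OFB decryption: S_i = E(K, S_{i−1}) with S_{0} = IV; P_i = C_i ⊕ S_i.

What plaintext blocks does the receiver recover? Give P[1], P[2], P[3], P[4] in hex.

P[1] = 0xD3, P[2] = 0x3B, P[3] = 0x60, P[4] = 0xD0

Only C[2] changed, to 0xE3. In OFB, a change in C_i flips the same bit in P_i only; the keystream is unaffected. Decrypting the received ciphertext:
P[1]: S = E(K, 0x6E) = 0x23; 0xF0 ⊕ 0x23 = 0xD3.
P[2]: S = E(K, 0x23) = 0xD8; 0xE3 ⊕ 0xD8 = 0x3B.
P[3]: S = E(K, 0xD8) = 0x8D; 0xED ⊕ 0x8D = 0x60.
P[4]: S = E(K, 0x8D) = 0x42; 0x92 ⊕ 0x42 = 0xD0.
Blocks that differ from the original plaintext: P[2].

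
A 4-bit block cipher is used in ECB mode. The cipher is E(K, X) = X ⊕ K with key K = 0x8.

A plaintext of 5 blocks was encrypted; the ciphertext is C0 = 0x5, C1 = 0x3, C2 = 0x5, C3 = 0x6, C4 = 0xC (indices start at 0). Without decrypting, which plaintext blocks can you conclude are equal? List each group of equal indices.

P0 = P2

ECB encrypts each block independently with the same key, so equal ciphertext blocks imply equal plaintext blocks.
C0 = C2 = 0x5, so P0 = P2.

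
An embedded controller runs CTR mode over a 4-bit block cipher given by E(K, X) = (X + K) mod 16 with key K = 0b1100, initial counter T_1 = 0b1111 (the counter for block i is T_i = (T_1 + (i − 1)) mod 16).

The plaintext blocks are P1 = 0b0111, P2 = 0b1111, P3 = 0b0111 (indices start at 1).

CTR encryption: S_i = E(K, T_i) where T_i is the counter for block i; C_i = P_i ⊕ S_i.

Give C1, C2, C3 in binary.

C1 = 0b1100, C2 = 0b0011, C3 = 0b1010

C1: T = 0b1111, S = E(K, T) = 0b1011; 0b0111 ⊕ 0b1011 = 0b1100.
C2: T = 0b0000, S = E(K, T) = 0b1100; 0b1111 ⊕ 0b1100 = 0b0011.
C3: T = 0b0001, S = E(K, T) = 0b1101; 0b0111 ⊕ 0b1101 = 0b1010.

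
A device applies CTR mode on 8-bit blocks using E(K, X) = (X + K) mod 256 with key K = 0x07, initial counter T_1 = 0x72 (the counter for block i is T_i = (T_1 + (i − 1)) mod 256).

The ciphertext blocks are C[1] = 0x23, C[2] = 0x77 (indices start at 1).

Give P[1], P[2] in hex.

CTR decryption: S_i = E(K, T_i) where T_i is the counter for block i; P_i = C_i ⊕ S_i.
P[1]: T = 0x72, S = E(K, T) = 0x79; 0x23 ⊕ 0x79 = 0x5A.
P[2]: T = 0x73, S = E(K, T) = 0x7A; 0x77 ⊕ 0x7A = 0x0D.

P[1] = 0x5A, P[2] = 0x0D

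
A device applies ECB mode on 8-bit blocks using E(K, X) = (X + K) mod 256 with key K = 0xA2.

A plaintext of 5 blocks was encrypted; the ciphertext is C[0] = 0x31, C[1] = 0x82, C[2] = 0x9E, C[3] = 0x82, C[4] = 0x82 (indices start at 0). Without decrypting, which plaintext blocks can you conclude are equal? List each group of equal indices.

ECB encrypts each block independently with the same key, so equal ciphertext blocks imply equal plaintext blocks.
C[1] = C[3] = C[4] = 0x82, so P[1] = P[3] = P[4].

P[1] = P[3] = P[4]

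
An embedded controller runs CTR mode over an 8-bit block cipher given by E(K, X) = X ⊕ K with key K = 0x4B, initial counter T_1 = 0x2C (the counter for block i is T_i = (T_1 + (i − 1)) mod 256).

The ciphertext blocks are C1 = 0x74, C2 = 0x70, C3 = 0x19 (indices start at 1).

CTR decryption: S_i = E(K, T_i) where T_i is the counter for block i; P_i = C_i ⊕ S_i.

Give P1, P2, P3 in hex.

P1 = 0x13, P2 = 0x16, P3 = 0x7C

P1: T = 0x2C, S = E(K, T) = 0x67; 0x74 ⊕ 0x67 = 0x13.
P2: T = 0x2D, S = E(K, T) = 0x66; 0x70 ⊕ 0x66 = 0x16.
P3: T = 0x2E, S = E(K, T) = 0x65; 0x19 ⊕ 0x65 = 0x7C.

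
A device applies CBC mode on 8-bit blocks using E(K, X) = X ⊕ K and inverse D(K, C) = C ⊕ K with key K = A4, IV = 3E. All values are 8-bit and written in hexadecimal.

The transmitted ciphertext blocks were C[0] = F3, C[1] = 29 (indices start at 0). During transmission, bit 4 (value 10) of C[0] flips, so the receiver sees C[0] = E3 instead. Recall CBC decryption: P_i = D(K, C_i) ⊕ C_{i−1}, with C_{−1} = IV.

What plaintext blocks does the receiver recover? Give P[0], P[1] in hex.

Only C[0] changed, to E3. In CBC, a change in C_i garbles P_i and flips the same bit in P_{i+1}. Decrypting the received ciphertext:
P[0]: D(K, E3) = 47; 47 ⊕ 3E = 79.
P[1]: D(K, 29) = 8D; 8D ⊕ E3 = 6E.
Blocks that differ from the original plaintext: P[0], P[1].

P[0] = 79, P[1] = 6E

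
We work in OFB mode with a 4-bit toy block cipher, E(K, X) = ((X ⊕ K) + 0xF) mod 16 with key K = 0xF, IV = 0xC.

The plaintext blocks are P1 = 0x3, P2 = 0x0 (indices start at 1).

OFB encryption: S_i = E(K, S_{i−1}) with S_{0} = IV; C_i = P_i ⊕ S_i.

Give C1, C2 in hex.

C1 = 0x1, C2 = 0xC

C1: S = E(K, 0xC) = 0x2; 0x3 ⊕ 0x2 = 0x1.
C2: S = E(K, 0x2) = 0xC; 0x0 ⊕ 0xC = 0xC.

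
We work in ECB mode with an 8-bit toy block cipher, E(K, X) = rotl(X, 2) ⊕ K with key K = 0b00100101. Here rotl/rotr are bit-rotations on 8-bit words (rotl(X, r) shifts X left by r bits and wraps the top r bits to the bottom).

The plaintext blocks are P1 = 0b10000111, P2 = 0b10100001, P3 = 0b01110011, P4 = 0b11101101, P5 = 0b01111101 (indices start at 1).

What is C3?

C3 = 0b11101000

ECB encryption: C_i = E(K, P_i).
C3: E(K, 0b01110011) = 0b11101000.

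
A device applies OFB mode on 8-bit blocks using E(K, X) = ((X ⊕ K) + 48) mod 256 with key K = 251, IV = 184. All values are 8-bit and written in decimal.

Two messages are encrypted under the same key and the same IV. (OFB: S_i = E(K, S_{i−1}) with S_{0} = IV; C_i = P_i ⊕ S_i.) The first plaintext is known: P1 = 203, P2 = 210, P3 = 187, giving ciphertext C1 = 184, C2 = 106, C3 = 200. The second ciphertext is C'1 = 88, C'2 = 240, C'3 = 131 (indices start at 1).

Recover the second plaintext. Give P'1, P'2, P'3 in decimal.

P'1 = 43, P'2 = 72, P'3 = 240

In OFB with a reused IV, both messages share the same keystream S_i, so C_i ⊕ C'_i = P_i ⊕ P'_i and thus P'_i = P_i ⊕ C_i ⊕ C'_i.
P'1: 203 ⊕ 184 ⊕ 88 = 43.
P'2: 210 ⊕ 106 ⊕ 240 = 72.
P'3: 187 ⊕ 200 ⊕ 131 = 240.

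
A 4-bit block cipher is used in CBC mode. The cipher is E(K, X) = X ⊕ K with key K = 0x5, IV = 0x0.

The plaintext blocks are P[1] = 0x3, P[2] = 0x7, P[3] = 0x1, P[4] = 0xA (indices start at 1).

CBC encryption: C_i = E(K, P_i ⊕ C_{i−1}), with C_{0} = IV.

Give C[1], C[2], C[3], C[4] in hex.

C[1]: P[1] ⊕ 0x0 = 0x3; E(K, 0x3) = 0x6.
C[2]: P[2] ⊕ 0x6 = 0x1; E(K, 0x1) = 0x4.
C[3]: P[3] ⊕ 0x4 = 0x5; E(K, 0x5) = 0x0.
C[4]: P[4] ⊕ 0x0 = 0xA; E(K, 0xA) = 0xF.

C[1] = 0x6, C[2] = 0x4, C[3] = 0x0, C[4] = 0xF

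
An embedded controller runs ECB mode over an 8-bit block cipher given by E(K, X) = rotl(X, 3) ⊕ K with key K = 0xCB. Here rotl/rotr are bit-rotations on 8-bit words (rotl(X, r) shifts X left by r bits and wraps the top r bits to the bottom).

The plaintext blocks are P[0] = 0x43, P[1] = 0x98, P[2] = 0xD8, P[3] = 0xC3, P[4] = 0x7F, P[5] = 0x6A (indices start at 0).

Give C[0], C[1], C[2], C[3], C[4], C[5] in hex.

ECB encryption: C_i = E(K, P_i).
C[0]: E(K, 0x43) = 0xD1.
C[1]: E(K, 0x98) = 0x0F.
C[2]: E(K, 0xD8) = 0x0D.
C[3]: E(K, 0xC3) = 0xD5.
C[4]: E(K, 0x7F) = 0x30.
C[5]: E(K, 0x6A) = 0x98.

C[0] = 0xD1, C[1] = 0x0F, C[2] = 0x0D, C[3] = 0xD5, C[4] = 0x30, C[5] = 0x98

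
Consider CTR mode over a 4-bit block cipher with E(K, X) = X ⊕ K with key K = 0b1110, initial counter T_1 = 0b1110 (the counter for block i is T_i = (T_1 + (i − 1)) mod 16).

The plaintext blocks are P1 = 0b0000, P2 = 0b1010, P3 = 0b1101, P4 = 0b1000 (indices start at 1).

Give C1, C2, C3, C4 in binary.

CTR encryption: S_i = E(K, T_i) where T_i is the counter for block i; C_i = P_i ⊕ S_i.
C1: T = 0b1110, S = E(K, T) = 0b0000; 0b0000 ⊕ 0b0000 = 0b0000.
C2: T = 0b1111, S = E(K, T) = 0b0001; 0b1010 ⊕ 0b0001 = 0b1011.
C3: T = 0b0000, S = E(K, T) = 0b1110; 0b1101 ⊕ 0b1110 = 0b0011.
C4: T = 0b0001, S = E(K, T) = 0b1111; 0b1000 ⊕ 0b1111 = 0b0111.

C1 = 0b0000, C2 = 0b1011, C3 = 0b0011, C4 = 0b0111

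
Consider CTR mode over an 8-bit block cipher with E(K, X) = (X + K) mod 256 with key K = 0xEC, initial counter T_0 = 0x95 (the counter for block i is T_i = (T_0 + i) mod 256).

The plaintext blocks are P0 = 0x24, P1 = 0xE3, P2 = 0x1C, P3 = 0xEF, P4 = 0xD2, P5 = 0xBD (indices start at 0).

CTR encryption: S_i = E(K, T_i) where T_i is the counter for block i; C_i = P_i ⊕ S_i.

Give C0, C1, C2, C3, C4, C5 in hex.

C0: T = 0x95, S = E(K, T) = 0x81; 0x24 ⊕ 0x81 = 0xA5.
C1: T = 0x96, S = E(K, T) = 0x82; 0xE3 ⊕ 0x82 = 0x61.
C2: T = 0x97, S = E(K, T) = 0x83; 0x1C ⊕ 0x83 = 0x9F.
C3: T = 0x98, S = E(K, T) = 0x84; 0xEF ⊕ 0x84 = 0x6B.
C4: T = 0x99, S = E(K, T) = 0x85; 0xD2 ⊕ 0x85 = 0x57.
C5: T = 0x9A, S = E(K, T) = 0x86; 0xBD ⊕ 0x86 = 0x3B.

C0 = 0xA5, C1 = 0x61, C2 = 0x9F, C3 = 0x6B, C4 = 0x57, C5 = 0x3B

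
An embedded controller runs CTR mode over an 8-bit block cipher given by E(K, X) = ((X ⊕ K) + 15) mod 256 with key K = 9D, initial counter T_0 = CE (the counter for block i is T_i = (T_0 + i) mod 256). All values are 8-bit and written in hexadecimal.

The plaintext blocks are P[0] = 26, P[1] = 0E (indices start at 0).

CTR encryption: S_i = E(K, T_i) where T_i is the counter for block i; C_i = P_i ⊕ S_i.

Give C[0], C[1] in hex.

C[0] = 4E, C[1] = 69

C[0]: T = CE, S = E(K, T) = 68; 26 ⊕ 68 = 4E.
C[1]: T = CF, S = E(K, T) = 67; 0E ⊕ 67 = 69.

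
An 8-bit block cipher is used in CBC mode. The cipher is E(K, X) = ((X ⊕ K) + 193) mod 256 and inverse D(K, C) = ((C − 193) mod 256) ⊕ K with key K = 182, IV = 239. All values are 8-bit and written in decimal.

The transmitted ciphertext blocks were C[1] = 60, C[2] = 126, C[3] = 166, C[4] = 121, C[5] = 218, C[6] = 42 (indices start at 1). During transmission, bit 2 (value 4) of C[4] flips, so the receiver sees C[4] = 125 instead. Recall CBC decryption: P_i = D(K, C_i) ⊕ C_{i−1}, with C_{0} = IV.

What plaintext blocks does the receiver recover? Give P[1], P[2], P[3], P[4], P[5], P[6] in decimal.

P[1] = 34, P[2] = 55, P[3] = 45, P[4] = 172, P[5] = 210, P[6] = 5

Only C[4] changed, to 125. In CBC, a change in C_i garbles P_i and flips the same bit in P_{i+1}. Decrypting the received ciphertext:
P[1]: D(K, 60) = 205; 205 ⊕ 239 = 34.
P[2]: D(K, 126) = 11; 11 ⊕ 60 = 55.
P[3]: D(K, 166) = 83; 83 ⊕ 126 = 45.
P[4]: D(K, 125) = 10; 10 ⊕ 166 = 172.
P[5]: D(K, 218) = 175; 175 ⊕ 125 = 210.
P[6]: D(K, 42) = 223; 223 ⊕ 218 = 5.
Blocks that differ from the original plaintext: P[4], P[5].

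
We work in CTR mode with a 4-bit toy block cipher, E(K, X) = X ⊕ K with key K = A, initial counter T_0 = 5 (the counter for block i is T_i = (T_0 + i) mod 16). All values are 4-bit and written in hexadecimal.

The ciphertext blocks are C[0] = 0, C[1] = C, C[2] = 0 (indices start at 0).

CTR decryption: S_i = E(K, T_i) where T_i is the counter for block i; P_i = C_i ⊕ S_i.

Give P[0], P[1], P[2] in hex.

P[0] = F, P[1] = 0, P[2] = D

P[0]: T = 5, S = E(K, T) = F; 0 ⊕ F = F.
P[1]: T = 6, S = E(K, T) = C; C ⊕ C = 0.
P[2]: T = 7, S = E(K, T) = D; 0 ⊕ D = D.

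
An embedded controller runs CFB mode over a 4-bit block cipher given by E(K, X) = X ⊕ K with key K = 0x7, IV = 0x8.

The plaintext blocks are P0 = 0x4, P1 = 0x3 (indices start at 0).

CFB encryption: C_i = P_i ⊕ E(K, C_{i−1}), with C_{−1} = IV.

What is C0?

C0 = 0xB

C0: E(K, 0x8) = 0xF; 0x4 ⊕ 0xF = 0xB.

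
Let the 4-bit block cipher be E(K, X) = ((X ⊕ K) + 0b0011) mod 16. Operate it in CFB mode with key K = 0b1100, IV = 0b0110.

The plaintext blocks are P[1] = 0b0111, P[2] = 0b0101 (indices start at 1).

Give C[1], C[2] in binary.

C[1] = 0b1010, C[2] = 0b1100

CFB encryption: C_i = P_i ⊕ E(K, C_{i−1}), with C_{0} = IV.
C[1]: E(K, 0b0110) = 0b1101; 0b0111 ⊕ 0b1101 = 0b1010.
C[2]: E(K, 0b1010) = 0b1001; 0b0101 ⊕ 0b1001 = 0b1100.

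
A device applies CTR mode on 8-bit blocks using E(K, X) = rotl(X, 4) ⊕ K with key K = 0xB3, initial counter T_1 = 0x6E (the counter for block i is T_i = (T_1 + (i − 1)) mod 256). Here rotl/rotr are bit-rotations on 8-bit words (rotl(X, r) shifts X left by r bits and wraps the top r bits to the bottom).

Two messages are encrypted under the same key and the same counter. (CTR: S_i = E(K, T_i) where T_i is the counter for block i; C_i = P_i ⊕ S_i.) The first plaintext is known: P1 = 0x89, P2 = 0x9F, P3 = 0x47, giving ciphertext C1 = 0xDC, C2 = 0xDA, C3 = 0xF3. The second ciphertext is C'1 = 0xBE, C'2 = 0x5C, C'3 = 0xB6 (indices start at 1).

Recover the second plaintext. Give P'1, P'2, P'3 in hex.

In CTR with a reused counter, both messages share the same keystream S_i, so C_i ⊕ C'_i = P_i ⊕ P'_i and thus P'_i = P_i ⊕ C_i ⊕ C'_i.
P'1: 0x89 ⊕ 0xDC ⊕ 0xBE = 0xEB.
P'2: 0x9F ⊕ 0xDA ⊕ 0x5C = 0x19.
P'3: 0x47 ⊕ 0xF3 ⊕ 0xB6 = 0x02.

P'1 = 0xEB, P'2 = 0x19, P'3 = 0x02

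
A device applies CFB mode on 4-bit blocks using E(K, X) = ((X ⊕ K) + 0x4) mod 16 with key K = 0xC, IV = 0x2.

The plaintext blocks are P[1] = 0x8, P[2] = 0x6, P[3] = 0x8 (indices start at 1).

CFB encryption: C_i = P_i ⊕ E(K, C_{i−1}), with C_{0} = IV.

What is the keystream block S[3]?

C[1]: E(K, 0x2) = 0x2; 0x8 ⊕ 0x2 = 0xA.
C[2]: E(K, 0xA) = 0xA; 0x6 ⊕ 0xA = 0xC.
C[3]: E(K, 0xC) = 0x4; 0x8 ⊕ 0x4 = 0xC.
So S[3] = 0x4.

0x4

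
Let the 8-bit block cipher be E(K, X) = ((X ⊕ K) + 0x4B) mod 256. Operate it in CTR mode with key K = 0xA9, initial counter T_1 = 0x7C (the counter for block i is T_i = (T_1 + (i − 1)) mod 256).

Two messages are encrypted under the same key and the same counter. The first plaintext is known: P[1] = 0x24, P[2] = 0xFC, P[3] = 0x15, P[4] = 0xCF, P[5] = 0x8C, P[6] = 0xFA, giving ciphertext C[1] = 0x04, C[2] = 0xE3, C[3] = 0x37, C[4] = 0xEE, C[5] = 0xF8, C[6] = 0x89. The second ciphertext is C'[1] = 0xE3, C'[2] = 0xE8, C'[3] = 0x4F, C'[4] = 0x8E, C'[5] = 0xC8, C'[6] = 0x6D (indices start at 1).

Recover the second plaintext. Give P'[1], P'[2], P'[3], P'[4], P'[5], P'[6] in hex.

P'[1] = 0xC3, P'[2] = 0xF7, P'[3] = 0x6D, P'[4] = 0xAF, P'[5] = 0xBC, P'[6] = 0x1E

In CTR with a reused counter, both messages share the same keystream S_i, so C_i ⊕ C'_i = P_i ⊕ P'_i and thus P'_i = P_i ⊕ C_i ⊕ C'_i.
P'[1]: 0x24 ⊕ 0x04 ⊕ 0xE3 = 0xC3.
P'[2]: 0xFC ⊕ 0xE3 ⊕ 0xE8 = 0xF7.
P'[3]: 0x15 ⊕ 0x37 ⊕ 0x4F = 0x6D.
P'[4]: 0xCF ⊕ 0xEE ⊕ 0x8E = 0xAF.
P'[5]: 0x8C ⊕ 0xF8 ⊕ 0xC8 = 0xBC.
P'[6]: 0xFA ⊕ 0x89 ⊕ 0x6D = 0x1E.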